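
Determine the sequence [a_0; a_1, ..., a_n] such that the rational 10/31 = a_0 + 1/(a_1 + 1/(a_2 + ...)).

Run the Euclidean algorithm on 10 and 31; the successive quotients are the partial quotients a_0, a_1, ... (each step inverts the fractional part left over by the previous one):
  10 = 0*31 + 10, so a_0 = 0.
  31 = 3*10 + 1, so a_1 = 3.
  10 = 10*1 + 0, so a_2 = 10.
The remainder reaches 0 after 3 divisions, so the expansion has 3 partial quotients, read off in order.

[0; 3, 10]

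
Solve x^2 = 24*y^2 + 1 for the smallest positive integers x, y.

First expand sqrt(24) as a continued fraction. With x_i = (sqrt(24) + m_i)/d_i and (m_0, d_0) = (0, 1): a_0 = floor(sqrt(24)) = 4, since 4^2 = 16 <= 24 < 25 = 5^2.
Iterate m_{i+1} = d_i*a_i - m_i, d_{i+1} = (24 - m_{i+1}^2)/d_i, a_{i+1} = floor((a_0 + m_{i+1})/d_{i+1}):
  m_1 = 1*4 - 0 = 4, d_1 = (24 - 4^2)/1 = 8/1 = 8, a_1 = floor((4 + 4)/8) = 1.
  m_2 = 8*1 - 4 = 4, d_2 = (24 - 4^2)/8 = 8/8 = 1, a_2 = floor((4 + 4)/1) = 8.
  m_3 = 1*8 - 4 = 4, d_3 = (24 - 4^2)/1 = 8/1 = 8: (m_3, d_3) = (m_1, d_1) = (4, 8), so from here the quotients repeat a_1, a_2; the period length is 2.
So sqrt(24) = [4; (1, 8)] with period length k = 2.
k is even, so the fundamental solution of x^2 - 24y^2 = 1 is (p_{k-1}, q_{k-1}) = (p_1, q_1); compute convergents through index 1.
Convergents (p_i = a_i*p_{i-1} + p_{i-2}, q_i = a_i*q_{i-1} + q_{i-2} with p_{-2}=0, p_{-1}=1, q_{-2}=1, q_{-1}=0):
  i=0: a_0=4, p_0 = 4*1 + 0 = 4, q_0 = 4*0 + 1 = 1.
  i=1: a_1=1, p_1 = 1*4 + 1 = 5, q_1 = 1*1 + 0 = 1.
Check: 5^2 - 24*1^2 = 25 - 24 = 1, so (x, y) = (5, 1) solves the equation, and by the theorem it is the least positive solution.

(x, y) = (5, 1)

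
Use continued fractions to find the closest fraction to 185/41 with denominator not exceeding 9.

9/2

Expand x = 185/41 as a continued fraction with the Euclidean algorithm:
  185 = 4*41 + 21, so a_0 = 4.
  41 = 1*21 + 20, so a_1 = 1.
  21 = 1*20 + 1, so a_2 = 1.
  20 = 20*1 + 0, so a_3 = 20.
so x = [4; 1, 1, 20].
Convergents (p_i = a_i*p_{i-1} + p_{i-2}, q_i = a_i*q_{i-1} + q_{i-2} with p_{-2}=0, p_{-1}=1, q_{-2}=1, q_{-1}=0), until the denominator exceeds 9:
  i=0: a_0=4, p_0 = 4*1 + 0 = 4, q_0 = 4*0 + 1 = 1.
  i=1: a_1=1, p_1 = 1*4 + 1 = 5, q_1 = 1*1 + 0 = 1.
  i=2: a_2=1, p_2 = 1*5 + 4 = 9, q_2 = 1*1 + 1 = 2.
  i=3: a_3=20, p_3 = 20*9 + 5 = 185, q_3 = 20*2 + 1 = 41.
q_3 = 41 > 9, so the last convergent with denominator <= 9 is p_2/q_2 = 9/2.
The closest fraction with denominator <= 9 is either p_2/q_2 or the intermediate fraction (k*p_2 + p_1)/(k*q_2 + q_1) with the largest k >= 1 whose denominator stays <= 9; these approach x as k grows, and every other convergent or intermediate fraction in range is farther away.
Largest k: floor((9 - q_1)/q_2) = floor((9 - 1)/2) = 4.
That gives (4*9 + 5)/(4*2 + 1) = 41/9.
Compare the errors: |x - 9/2| = |185*2 - 9*41|/(41*2) = 1/82, and |x - 41/9| = |185*9 - 41*41|/(41*9) = 16/369.
Cross-multiplying, 1*369 = 369 < 1312 = 16*82, so 1/82 is smaller: the convergent 9/2 is closer to x than 41/9.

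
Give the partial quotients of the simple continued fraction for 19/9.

[2; 9]

Run the Euclidean algorithm on 19 and 9; the successive quotients are the partial quotients a_0, a_1, ... (each step inverts the fractional part left over by the previous one):
  19 = 2*9 + 1, so a_0 = 2.
  9 = 9*1 + 0, so a_1 = 9.
The remainder reaches 0 after 2 divisions, so the expansion has 2 partial quotients, read off in order.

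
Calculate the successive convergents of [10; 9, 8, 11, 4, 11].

10/1, 91/9, 738/73, 8209/812, 33574/3321, 377523/37343

Using the convergent recurrence p_i = a_i*p_{i-1} + p_{i-2}, q_i = a_i*q_{i-1} + q_{i-2} with p_{-2}=0, p_{-1}=1, q_{-2}=1, q_{-1}=0:
  i=0: a_0=10, p_0 = 10*1 + 0 = 10, q_0 = 10*0 + 1 = 1.
  i=1: a_1=9, p_1 = 9*10 + 1 = 91, q_1 = 9*1 + 0 = 9.
  i=2: a_2=8, p_2 = 8*91 + 10 = 738, q_2 = 8*9 + 1 = 73.
  i=3: a_3=11, p_3 = 11*738 + 91 = 8209, q_3 = 11*73 + 9 = 812.
  i=4: a_4=4, p_4 = 4*8209 + 738 = 33574, q_4 = 4*812 + 73 = 3321.
  i=5: a_5=11, p_5 = 11*33574 + 8209 = 377523, q_5 = 11*3321 + 812 = 37343.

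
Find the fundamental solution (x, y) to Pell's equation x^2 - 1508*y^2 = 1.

First expand sqrt(1508) as a continued fraction. With x_i = (sqrt(1508) + m_i)/d_i and (m_0, d_0) = (0, 1): a_0 = floor(sqrt(1508)) = 38, since 38^2 = 1444 <= 1508 < 1521 = 39^2.
Iterate m_{i+1} = d_i*a_i - m_i, d_{i+1} = (1508 - m_{i+1}^2)/d_i, a_{i+1} = floor((a_0 + m_{i+1})/d_{i+1}):
  m_1 = 1*38 - 0 = 38, d_1 = (1508 - 38^2)/1 = 64/1 = 64, a_1 = floor((38 + 38)/64) = 1.
  m_2 = 64*1 - 38 = 26, d_2 = (1508 - 26^2)/64 = 832/64 = 13, a_2 = floor((38 + 26)/13) = 4.
  m_3 = 13*4 - 26 = 26, d_3 = (1508 - 26^2)/13 = 832/13 = 64, a_3 = floor((38 + 26)/64) = 1.
  m_4 = 64*1 - 26 = 38, d_4 = (1508 - 38^2)/64 = 64/64 = 1, a_4 = floor((38 + 38)/1) = 76.
  m_5 = 1*76 - 38 = 38, d_5 = (1508 - 38^2)/1 = 64/1 = 64: (m_5, d_5) = (m_1, d_1) = (38, 64), so from here the quotients repeat a_1, ..., a_4; the period length is 4.
So sqrt(1508) = [38; (1, 4, 1, 76)] with period length k = 4.
k is even, so the fundamental solution of x^2 - 1508y^2 = 1 is (p_{k-1}, q_{k-1}) = (p_3, q_3); compute convergents through index 3.
Convergents (p_i = a_i*p_{i-1} + p_{i-2}, q_i = a_i*q_{i-1} + q_{i-2} with p_{-2}=0, p_{-1}=1, q_{-2}=1, q_{-1}=0):
  i=0: a_0=38, p_0 = 38*1 + 0 = 38, q_0 = 38*0 + 1 = 1.
  i=1: a_1=1, p_1 = 1*38 + 1 = 39, q_1 = 1*1 + 0 = 1.
  i=2: a_2=4, p_2 = 4*39 + 38 = 194, q_2 = 4*1 + 1 = 5.
  i=3: a_3=1, p_3 = 1*194 + 39 = 233, q_3 = 1*5 + 1 = 6.
Check: 233^2 - 1508*6^2 = 54289 - 54288 = 1, so (x, y) = (233, 6) solves the equation, and by the theorem it is the least positive solution.

(x, y) = (233, 6)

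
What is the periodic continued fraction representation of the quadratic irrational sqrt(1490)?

[38; (1, 1, 1, 1, 76)]

Write x_i = (sqrt(1490) + m_i)/d_i with (m_0, d_0) = (0, 1). a_0 = floor(sqrt(1490)) = 38, since 38^2 = 1444 <= 1490 < 1521 = 39^2.
Iterate m_{i+1} = d_i*a_i - m_i, d_{i+1} = (1490 - m_{i+1}^2)/d_i, a_{i+1} = floor((a_0 + m_{i+1})/d_{i+1}):
  m_1 = 1*38 - 0 = 38, d_1 = (1490 - 38^2)/1 = 46/1 = 46, a_1 = floor((38 + 38)/46) = 1.
  m_2 = 46*1 - 38 = 8, d_2 = (1490 - 8^2)/46 = 1426/46 = 31, a_2 = floor((38 + 8)/31) = 1.
  m_3 = 31*1 - 8 = 23, d_3 = (1490 - 23^2)/31 = 961/31 = 31, a_3 = floor((38 + 23)/31) = 1.
  m_4 = 31*1 - 23 = 8, d_4 = (1490 - 8^2)/31 = 1426/31 = 46, a_4 = floor((38 + 8)/46) = 1.
  m_5 = 46*1 - 8 = 38, d_5 = (1490 - 38^2)/46 = 46/46 = 1, a_5 = floor((38 + 38)/1) = 76.
  m_6 = 1*76 - 38 = 38, d_6 = (1490 - 38^2)/1 = 46/1 = 46: (m_6, d_6) = (m_1, d_1) = (38, 46), so from here the quotients repeat a_1, ..., a_5; the period length is 5.
Hence the expansion of sqrt(1490) is a_0 = 38 followed by the repeating block 1, 1, 1, 1, 76 (period 5).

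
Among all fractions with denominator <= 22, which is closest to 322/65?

109/22

Expand x = 322/65 as a continued fraction with the Euclidean algorithm:
  322 = 4*65 + 62, so a_0 = 4.
  65 = 1*62 + 3, so a_1 = 1.
  62 = 20*3 + 2, so a_2 = 20.
  3 = 1*2 + 1, so a_3 = 1.
  2 = 2*1 + 0, so a_4 = 2.
so x = [4; 1, 20, 1, 2].
Convergents (p_i = a_i*p_{i-1} + p_{i-2}, q_i = a_i*q_{i-1} + q_{i-2} with p_{-2}=0, p_{-1}=1, q_{-2}=1, q_{-1}=0), until the denominator exceeds 22:
  i=0: a_0=4, p_0 = 4*1 + 0 = 4, q_0 = 4*0 + 1 = 1.
  i=1: a_1=1, p_1 = 1*4 + 1 = 5, q_1 = 1*1 + 0 = 1.
  i=2: a_2=20, p_2 = 20*5 + 4 = 104, q_2 = 20*1 + 1 = 21.
  i=3: a_3=1, p_3 = 1*104 + 5 = 109, q_3 = 1*21 + 1 = 22.
  i=4: a_4=2, p_4 = 2*109 + 104 = 322, q_4 = 2*22 + 21 = 65.
q_4 = 65 > 22, so the last convergent with denominator <= 22 is p_3/q_3 = 109/22.
The closest fraction with denominator <= 22 is either p_3/q_3 or the intermediate fraction (k*p_3 + p_2)/(k*q_3 + q_2) with the largest k >= 1 whose denominator stays <= 22; these approach x as k grows, and every other convergent or intermediate fraction in range is farther away.
Largest k: floor((22 - q_2)/q_3) = floor((22 - 21)/22) = 0.
Since k = 0, no intermediate fraction beyond p_3/q_3 has denominator <= 22, so the convergent 109/22 is the closest (its error is |322*22 - 109*65|/(65*22) = 1/1430).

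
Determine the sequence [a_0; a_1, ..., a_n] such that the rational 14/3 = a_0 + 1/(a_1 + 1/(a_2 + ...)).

Run the Euclidean algorithm on 14 and 3; the successive quotients are the partial quotients a_0, a_1, ... (each step inverts the fractional part left over by the previous one):
  14 = 4*3 + 2, so a_0 = 4.
  3 = 1*2 + 1, so a_1 = 1.
  2 = 2*1 + 0, so a_2 = 2.
The remainder reaches 0 after 3 divisions, so the expansion has 3 partial quotients, read off in order.

[4; 1, 2]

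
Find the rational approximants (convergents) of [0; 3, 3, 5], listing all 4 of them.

Using the convergent recurrence p_i = a_i*p_{i-1} + p_{i-2}, q_i = a_i*q_{i-1} + q_{i-2} with p_{-2}=0, p_{-1}=1, q_{-2}=1, q_{-1}=0:
  i=0: a_0=0, p_0 = 0*1 + 0 = 0, q_0 = 0*0 + 1 = 1.
  i=1: a_1=3, p_1 = 3*0 + 1 = 1, q_1 = 3*1 + 0 = 3.
  i=2: a_2=3, p_2 = 3*1 + 0 = 3, q_2 = 3*3 + 1 = 10.
  i=3: a_3=5, p_3 = 5*3 + 1 = 16, q_3 = 5*10 + 3 = 53.

0/1, 1/3, 3/10, 16/53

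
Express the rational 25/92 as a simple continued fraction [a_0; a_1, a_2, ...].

Run the Euclidean algorithm on 25 and 92; the successive quotients are the partial quotients a_0, a_1, ... (each step inverts the fractional part left over by the previous one):
  25 = 0*92 + 25, so a_0 = 0.
  92 = 3*25 + 17, so a_1 = 3.
  25 = 1*17 + 8, so a_2 = 1.
  17 = 2*8 + 1, so a_3 = 2.
  8 = 8*1 + 0, so a_4 = 8.
The remainder reaches 0 after 5 divisions, so the expansion has 5 partial quotients, read off in order.

[0; 3, 1, 2, 8]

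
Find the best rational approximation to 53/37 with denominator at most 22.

10/7

Expand x = 53/37 as a continued fraction with the Euclidean algorithm:
  53 = 1*37 + 16, so a_0 = 1.
  37 = 2*16 + 5, so a_1 = 2.
  16 = 3*5 + 1, so a_2 = 3.
  5 = 5*1 + 0, so a_3 = 5.
so x = [1; 2, 3, 5].
Convergents (p_i = a_i*p_{i-1} + p_{i-2}, q_i = a_i*q_{i-1} + q_{i-2} with p_{-2}=0, p_{-1}=1, q_{-2}=1, q_{-1}=0), until the denominator exceeds 22:
  i=0: a_0=1, p_0 = 1*1 + 0 = 1, q_0 = 1*0 + 1 = 1.
  i=1: a_1=2, p_1 = 2*1 + 1 = 3, q_1 = 2*1 + 0 = 2.
  i=2: a_2=3, p_2 = 3*3 + 1 = 10, q_2 = 3*2 + 1 = 7.
  i=3: a_3=5, p_3 = 5*10 + 3 = 53, q_3 = 5*7 + 2 = 37.
q_3 = 37 > 22, so the last convergent with denominator <= 22 is p_2/q_2 = 10/7.
The closest fraction with denominator <= 22 is either p_2/q_2 or the intermediate fraction (k*p_2 + p_1)/(k*q_2 + q_1) with the largest k >= 1 whose denominator stays <= 22; these approach x as k grows, and every other convergent or intermediate fraction in range is farther away.
Largest k: floor((22 - q_1)/q_2) = floor((22 - 2)/7) = 2.
That gives (2*10 + 3)/(2*7 + 2) = 23/16.
Compare the errors: |x - 10/7| = |53*7 - 10*37|/(37*7) = 1/259, and |x - 23/16| = |53*16 - 23*37|/(37*16) = 3/592.
Cross-multiplying, 1*592 = 592 < 777 = 3*259, so 1/259 is smaller: the convergent 10/7 is closer to x than 23/16.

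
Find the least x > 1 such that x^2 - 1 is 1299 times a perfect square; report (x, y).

First expand sqrt(1299) as a continued fraction. With x_i = (sqrt(1299) + m_i)/d_i and (m_0, d_0) = (0, 1): a_0 = floor(sqrt(1299)) = 36, since 36^2 = 1296 <= 1299 < 1369 = 37^2.
Iterate m_{i+1} = d_i*a_i - m_i, d_{i+1} = (1299 - m_{i+1}^2)/d_i, a_{i+1} = floor((a_0 + m_{i+1})/d_{i+1}):
  m_1 = 1*36 - 0 = 36, d_1 = (1299 - 36^2)/1 = 3/1 = 3, a_1 = floor((36 + 36)/3) = 24.
  m_2 = 3*24 - 36 = 36, d_2 = (1299 - 36^2)/3 = 3/3 = 1, a_2 = floor((36 + 36)/1) = 72.
  m_3 = 1*72 - 36 = 36, d_3 = (1299 - 36^2)/1 = 3/1 = 3: (m_3, d_3) = (m_1, d_1) = (36, 3), so from here the quotients repeat a_1, a_2; the period length is 2.
So sqrt(1299) = [36; (24, 72)] with period length k = 2.
k is even, so the fundamental solution of x^2 - 1299y^2 = 1 is (p_{k-1}, q_{k-1}) = (p_1, q_1); compute convergents through index 1.
Convergents (p_i = a_i*p_{i-1} + p_{i-2}, q_i = a_i*q_{i-1} + q_{i-2} with p_{-2}=0, p_{-1}=1, q_{-2}=1, q_{-1}=0):
  i=0: a_0=36, p_0 = 36*1 + 0 = 36, q_0 = 36*0 + 1 = 1.
  i=1: a_1=24, p_1 = 24*36 + 1 = 865, q_1 = 24*1 + 0 = 24.
Check: 865^2 - 1299*24^2 = 748225 - 748224 = 1, so (x, y) = (865, 24) solves the equation, and by the theorem it is the least positive solution.

(x, y) = (865, 24)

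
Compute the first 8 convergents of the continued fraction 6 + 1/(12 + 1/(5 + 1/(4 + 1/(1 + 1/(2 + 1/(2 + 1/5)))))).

6/1, 73/12, 371/61, 1557/256, 1928/317, 5413/890, 12754/2097, 69183/11375

Using the convergent recurrence p_i = a_i*p_{i-1} + p_{i-2}, q_i = a_i*q_{i-1} + q_{i-2} with p_{-2}=0, p_{-1}=1, q_{-2}=1, q_{-1}=0:
  i=0: a_0=6, p_0 = 6*1 + 0 = 6, q_0 = 6*0 + 1 = 1.
  i=1: a_1=12, p_1 = 12*6 + 1 = 73, q_1 = 12*1 + 0 = 12.
  i=2: a_2=5, p_2 = 5*73 + 6 = 371, q_2 = 5*12 + 1 = 61.
  i=3: a_3=4, p_3 = 4*371 + 73 = 1557, q_3 = 4*61 + 12 = 256.
  i=4: a_4=1, p_4 = 1*1557 + 371 = 1928, q_4 = 1*256 + 61 = 317.
  i=5: a_5=2, p_5 = 2*1928 + 1557 = 5413, q_5 = 2*317 + 256 = 890.
  i=6: a_6=2, p_6 = 2*5413 + 1928 = 12754, q_6 = 2*890 + 317 = 2097.
  i=7: a_7=5, p_7 = 5*12754 + 5413 = 69183, q_7 = 5*2097 + 890 = 11375.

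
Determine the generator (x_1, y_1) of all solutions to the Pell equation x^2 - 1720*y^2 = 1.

(x, y) = (2862251, 69015)

First expand sqrt(1720) as a continued fraction. With x_i = (sqrt(1720) + m_i)/d_i and (m_0, d_0) = (0, 1): a_0 = floor(sqrt(1720)) = 41, since 41^2 = 1681 <= 1720 < 1764 = 42^2.
Iterate m_{i+1} = d_i*a_i - m_i, d_{i+1} = (1720 - m_{i+1}^2)/d_i, a_{i+1} = floor((a_0 + m_{i+1})/d_{i+1}):
  m_1 = 1*41 - 0 = 41, d_1 = (1720 - 41^2)/1 = 39/1 = 39, a_1 = floor((41 + 41)/39) = 2.
  m_2 = 39*2 - 41 = 37, d_2 = (1720 - 37^2)/39 = 351/39 = 9, a_2 = floor((41 + 37)/9) = 8.
  m_3 = 9*8 - 37 = 35, d_3 = (1720 - 35^2)/9 = 495/9 = 55, a_3 = floor((41 + 35)/55) = 1.
  m_4 = 55*1 - 35 = 20, d_4 = (1720 - 20^2)/55 = 1320/55 = 24, a_4 = floor((41 + 20)/24) = 2.
  m_5 = 24*2 - 20 = 28, d_5 = (1720 - 28^2)/24 = 936/24 = 39, a_5 = floor((41 + 28)/39) = 1.
  m_6 = 39*1 - 28 = 11, d_6 = (1720 - 11^2)/39 = 1599/39 = 41, a_6 = floor((41 + 11)/41) = 1.
  m_7 = 41*1 - 11 = 30, d_7 = (1720 - 30^2)/41 = 820/41 = 20, a_7 = floor((41 + 30)/20) = 3.
  m_8 = 20*3 - 30 = 30, d_8 = (1720 - 30^2)/20 = 820/20 = 41, a_8 = floor((41 + 30)/41) = 1.
  m_9 = 41*1 - 30 = 11, d_9 = (1720 - 11^2)/41 = 1599/41 = 39, a_9 = floor((41 + 11)/39) = 1.
  m_10 = 39*1 - 11 = 28, d_10 = (1720 - 28^2)/39 = 936/39 = 24, a_10 = floor((41 + 28)/24) = 2.
  m_11 = 24*2 - 28 = 20, d_11 = (1720 - 20^2)/24 = 1320/24 = 55, a_11 = floor((41 + 20)/55) = 1.
  m_12 = 55*1 - 20 = 35, d_12 = (1720 - 35^2)/55 = 495/55 = 9, a_12 = floor((41 + 35)/9) = 8.
  m_13 = 9*8 - 35 = 37, d_13 = (1720 - 37^2)/9 = 351/9 = 39, a_13 = floor((41 + 37)/39) = 2.
  m_14 = 39*2 - 37 = 41, d_14 = (1720 - 41^2)/39 = 39/39 = 1, a_14 = floor((41 + 41)/1) = 82.
  m_15 = 1*82 - 41 = 41, d_15 = (1720 - 41^2)/1 = 39/1 = 39: (m_15, d_15) = (m_1, d_1) = (41, 39), so from here the quotients repeat a_1, ..., a_14; the period length is 14.
So sqrt(1720) = [41; (2, 8, 1, 2, 1, 1, 3, 1, 1, 2, 1, 8, 2, 82)] with period length k = 14.
k is even, so the fundamental solution of x^2 - 1720y^2 = 1 is (p_{k-1}, q_{k-1}) = (p_13, q_13); compute convergents through index 13.
Convergents (p_i = a_i*p_{i-1} + p_{i-2}, q_i = a_i*q_{i-1} + q_{i-2} with p_{-2}=0, p_{-1}=1, q_{-2}=1, q_{-1}=0):
  i=0: a_0=41, p_0 = 41*1 + 0 = 41, q_0 = 41*0 + 1 = 1.
  i=1: a_1=2, p_1 = 2*41 + 1 = 83, q_1 = 2*1 + 0 = 2.
  i=2: a_2=8, p_2 = 8*83 + 41 = 705, q_2 = 8*2 + 1 = 17.
  i=3: a_3=1, p_3 = 1*705 + 83 = 788, q_3 = 1*17 + 2 = 19.
  i=4: a_4=2, p_4 = 2*788 + 705 = 2281, q_4 = 2*19 + 17 = 55.
  i=5: a_5=1, p_5 = 1*2281 + 788 = 3069, q_5 = 1*55 + 19 = 74.
  i=6: a_6=1, p_6 = 1*3069 + 2281 = 5350, q_6 = 1*74 + 55 = 129.
  i=7: a_7=3, p_7 = 3*5350 + 3069 = 19119, q_7 = 3*129 + 74 = 461.
  i=8: a_8=1, p_8 = 1*19119 + 5350 = 24469, q_8 = 1*461 + 129 = 590.
  i=9: a_9=1, p_9 = 1*24469 + 19119 = 43588, q_9 = 1*590 + 461 = 1051.
  i=10: a_10=2, p_10 = 2*43588 + 24469 = 111645, q_10 = 2*1051 + 590 = 2692.
  i=11: a_11=1, p_11 = 1*111645 + 43588 = 155233, q_11 = 1*2692 + 1051 = 3743.
  i=12: a_12=8, p_12 = 8*155233 + 111645 = 1353509, q_12 = 8*3743 + 2692 = 32636.
  i=13: a_13=2, p_13 = 2*1353509 + 155233 = 2862251, q_13 = 2*32636 + 3743 = 69015.
Check: 2862251^2 - 1720*69015^2 = 8192480787001 - 8192480787000 = 1, so (x, y) = (2862251, 69015) solves the equation, and by the theorem it is the least positive solution.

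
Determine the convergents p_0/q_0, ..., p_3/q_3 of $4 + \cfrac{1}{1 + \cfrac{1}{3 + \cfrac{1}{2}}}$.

4/1, 5/1, 19/4, 43/9

Using the convergent recurrence p_i = a_i*p_{i-1} + p_{i-2}, q_i = a_i*q_{i-1} + q_{i-2} with p_{-2}=0, p_{-1}=1, q_{-2}=1, q_{-1}=0:
  i=0: a_0=4, p_0 = 4*1 + 0 = 4, q_0 = 4*0 + 1 = 1.
  i=1: a_1=1, p_1 = 1*4 + 1 = 5, q_1 = 1*1 + 0 = 1.
  i=2: a_2=3, p_2 = 3*5 + 4 = 19, q_2 = 3*1 + 1 = 4.
  i=3: a_3=2, p_3 = 2*19 + 5 = 43, q_3 = 2*4 + 1 = 9.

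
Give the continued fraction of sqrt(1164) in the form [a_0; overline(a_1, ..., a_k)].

[34; overline(8, 1, 1, 16, 1, 1, 8, 68)]

Write x_i = (sqrt(1164) + m_i)/d_i with (m_0, d_0) = (0, 1). a_0 = floor(sqrt(1164)) = 34, since 34^2 = 1156 <= 1164 < 1225 = 35^2.
Iterate m_{i+1} = d_i*a_i - m_i, d_{i+1} = (1164 - m_{i+1}^2)/d_i, a_{i+1} = floor((a_0 + m_{i+1})/d_{i+1}):
  m_1 = 1*34 - 0 = 34, d_1 = (1164 - 34^2)/1 = 8/1 = 8, a_1 = floor((34 + 34)/8) = 8.
  m_2 = 8*8 - 34 = 30, d_2 = (1164 - 30^2)/8 = 264/8 = 33, a_2 = floor((34 + 30)/33) = 1.
  m_3 = 33*1 - 30 = 3, d_3 = (1164 - 3^2)/33 = 1155/33 = 35, a_3 = floor((34 + 3)/35) = 1.
  m_4 = 35*1 - 3 = 32, d_4 = (1164 - 32^2)/35 = 140/35 = 4, a_4 = floor((34 + 32)/4) = 16.
  m_5 = 4*16 - 32 = 32, d_5 = (1164 - 32^2)/4 = 140/4 = 35, a_5 = floor((34 + 32)/35) = 1.
  m_6 = 35*1 - 32 = 3, d_6 = (1164 - 3^2)/35 = 1155/35 = 33, a_6 = floor((34 + 3)/33) = 1.
  m_7 = 33*1 - 3 = 30, d_7 = (1164 - 30^2)/33 = 264/33 = 8, a_7 = floor((34 + 30)/8) = 8.
  m_8 = 8*8 - 30 = 34, d_8 = (1164 - 34^2)/8 = 8/8 = 1, a_8 = floor((34 + 34)/1) = 68.
  m_9 = 1*68 - 34 = 34, d_9 = (1164 - 34^2)/1 = 8/1 = 8: (m_9, d_9) = (m_1, d_1) = (34, 8), so from here the quotients repeat a_1, ..., a_8; the period length is 8.
Hence the expansion of sqrt(1164) is a_0 = 34 followed by the repeating block 8, 1, 1, 16, 1, 1, 8, 68 (period 8).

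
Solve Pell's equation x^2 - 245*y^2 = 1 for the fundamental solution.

First expand sqrt(245) as a continued fraction. With x_i = (sqrt(245) + m_i)/d_i and (m_0, d_0) = (0, 1): a_0 = floor(sqrt(245)) = 15, since 15^2 = 225 <= 245 < 256 = 16^2.
Iterate m_{i+1} = d_i*a_i - m_i, d_{i+1} = (245 - m_{i+1}^2)/d_i, a_{i+1} = floor((a_0 + m_{i+1})/d_{i+1}):
  m_1 = 1*15 - 0 = 15, d_1 = (245 - 15^2)/1 = 20/1 = 20, a_1 = floor((15 + 15)/20) = 1.
  m_2 = 20*1 - 15 = 5, d_2 = (245 - 5^2)/20 = 220/20 = 11, a_2 = floor((15 + 5)/11) = 1.
  m_3 = 11*1 - 5 = 6, d_3 = (245 - 6^2)/11 = 209/11 = 19, a_3 = floor((15 + 6)/19) = 1.
  m_4 = 19*1 - 6 = 13, d_4 = (245 - 13^2)/19 = 76/19 = 4, a_4 = floor((15 + 13)/4) = 7.
  m_5 = 4*7 - 13 = 15, d_5 = (245 - 15^2)/4 = 20/4 = 5, a_5 = floor((15 + 15)/5) = 6.
  m_6 = 5*6 - 15 = 15, d_6 = (245 - 15^2)/5 = 20/5 = 4, a_6 = floor((15 + 15)/4) = 7.
  m_7 = 4*7 - 15 = 13, d_7 = (245 - 13^2)/4 = 76/4 = 19, a_7 = floor((15 + 13)/19) = 1.
  m_8 = 19*1 - 13 = 6, d_8 = (245 - 6^2)/19 = 209/19 = 11, a_8 = floor((15 + 6)/11) = 1.
  m_9 = 11*1 - 6 = 5, d_9 = (245 - 5^2)/11 = 220/11 = 20, a_9 = floor((15 + 5)/20) = 1.
  m_10 = 20*1 - 5 = 15, d_10 = (245 - 15^2)/20 = 20/20 = 1, a_10 = floor((15 + 15)/1) = 30.
  m_11 = 1*30 - 15 = 15, d_11 = (245 - 15^2)/1 = 20/1 = 20: (m_11, d_11) = (m_1, d_1) = (15, 20), so from here the quotients repeat a_1, ..., a_10; the period length is 10.
So sqrt(245) = [15; (1, 1, 1, 7, 6, 7, 1, 1, 1, 30)] with period length k = 10.
k is even, so the fundamental solution of x^2 - 245y^2 = 1 is (p_{k-1}, q_{k-1}) = (p_9, q_9); compute convergents through index 9.
Convergents (p_i = a_i*p_{i-1} + p_{i-2}, q_i = a_i*q_{i-1} + q_{i-2} with p_{-2}=0, p_{-1}=1, q_{-2}=1, q_{-1}=0):
  i=0: a_0=15, p_0 = 15*1 + 0 = 15, q_0 = 15*0 + 1 = 1.
  i=1: a_1=1, p_1 = 1*15 + 1 = 16, q_1 = 1*1 + 0 = 1.
  i=2: a_2=1, p_2 = 1*16 + 15 = 31, q_2 = 1*1 + 1 = 2.
  i=3: a_3=1, p_3 = 1*31 + 16 = 47, q_3 = 1*2 + 1 = 3.
  i=4: a_4=7, p_4 = 7*47 + 31 = 360, q_4 = 7*3 + 2 = 23.
  i=5: a_5=6, p_5 = 6*360 + 47 = 2207, q_5 = 6*23 + 3 = 141.
  i=6: a_6=7, p_6 = 7*2207 + 360 = 15809, q_6 = 7*141 + 23 = 1010.
  i=7: a_7=1, p_7 = 1*15809 + 2207 = 18016, q_7 = 1*1010 + 141 = 1151.
  i=8: a_8=1, p_8 = 1*18016 + 15809 = 33825, q_8 = 1*1151 + 1010 = 2161.
  i=9: a_9=1, p_9 = 1*33825 + 18016 = 51841, q_9 = 1*2161 + 1151 = 3312.
Check: 51841^2 - 245*3312^2 = 2687489281 - 2687489280 = 1, so (x, y) = (51841, 3312) solves the equation, and by the theorem it is the least positive solution.

(x, y) = (51841, 3312)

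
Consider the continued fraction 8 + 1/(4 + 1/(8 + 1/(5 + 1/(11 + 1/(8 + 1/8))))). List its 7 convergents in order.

Using the convergent recurrence p_i = a_i*p_{i-1} + p_{i-2}, q_i = a_i*q_{i-1} + q_{i-2} with p_{-2}=0, p_{-1}=1, q_{-2}=1, q_{-1}=0:
  i=0: a_0=8, p_0 = 8*1 + 0 = 8, q_0 = 8*0 + 1 = 1.
  i=1: a_1=4, p_1 = 4*8 + 1 = 33, q_1 = 4*1 + 0 = 4.
  i=2: a_2=8, p_2 = 8*33 + 8 = 272, q_2 = 8*4 + 1 = 33.
  i=3: a_3=5, p_3 = 5*272 + 33 = 1393, q_3 = 5*33 + 4 = 169.
  i=4: a_4=11, p_4 = 11*1393 + 272 = 15595, q_4 = 11*169 + 33 = 1892.
  i=5: a_5=8, p_5 = 8*15595 + 1393 = 126153, q_5 = 8*1892 + 169 = 15305.
  i=6: a_6=8, p_6 = 8*126153 + 15595 = 1024819, q_6 = 8*15305 + 1892 = 124332.

8/1, 33/4, 272/33, 1393/169, 15595/1892, 126153/15305, 1024819/124332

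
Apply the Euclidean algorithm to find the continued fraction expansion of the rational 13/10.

[1; 3, 3]

Run the Euclidean algorithm on 13 and 10; the successive quotients are the partial quotients a_0, a_1, ... (each step inverts the fractional part left over by the previous one):
  13 = 1*10 + 3, so a_0 = 1.
  10 = 3*3 + 1, so a_1 = 3.
  3 = 3*1 + 0, so a_2 = 3.
The remainder reaches 0 after 3 divisions, so the expansion has 3 partial quotients, read off in order.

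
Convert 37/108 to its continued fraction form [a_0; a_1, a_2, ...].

Run the Euclidean algorithm on 37 and 108; the successive quotients are the partial quotients a_0, a_1, ... (each step inverts the fractional part left over by the previous one):
  37 = 0*108 + 37, so a_0 = 0.
  108 = 2*37 + 34, so a_1 = 2.
  37 = 1*34 + 3, so a_2 = 1.
  34 = 11*3 + 1, so a_3 = 11.
  3 = 3*1 + 0, so a_4 = 3.
The remainder reaches 0 after 5 divisions, so the expansion has 5 partial quotients, read off in order.

[0; 2, 1, 11, 3]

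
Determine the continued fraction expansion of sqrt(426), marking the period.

Write x_i = (sqrt(426) + m_i)/d_i with (m_0, d_0) = (0, 1). a_0 = floor(sqrt(426)) = 20, since 20^2 = 400 <= 426 < 441 = 21^2.
Iterate m_{i+1} = d_i*a_i - m_i, d_{i+1} = (426 - m_{i+1}^2)/d_i, a_{i+1} = floor((a_0 + m_{i+1})/d_{i+1}):
  m_1 = 1*20 - 0 = 20, d_1 = (426 - 20^2)/1 = 26/1 = 26, a_1 = floor((20 + 20)/26) = 1.
  m_2 = 26*1 - 20 = 6, d_2 = (426 - 6^2)/26 = 390/26 = 15, a_2 = floor((20 + 6)/15) = 1.
  m_3 = 15*1 - 6 = 9, d_3 = (426 - 9^2)/15 = 345/15 = 23, a_3 = floor((20 + 9)/23) = 1.
  m_4 = 23*1 - 9 = 14, d_4 = (426 - 14^2)/23 = 230/23 = 10, a_4 = floor((20 + 14)/10) = 3.
  m_5 = 10*3 - 14 = 16, d_5 = (426 - 16^2)/10 = 170/10 = 17, a_5 = floor((20 + 16)/17) = 2.
  m_6 = 17*2 - 16 = 18, d_6 = (426 - 18^2)/17 = 102/17 = 6, a_6 = floor((20 + 18)/6) = 6.
  m_7 = 6*6 - 18 = 18, d_7 = (426 - 18^2)/6 = 102/6 = 17, a_7 = floor((20 + 18)/17) = 2.
  m_8 = 17*2 - 18 = 16, d_8 = (426 - 16^2)/17 = 170/17 = 10, a_8 = floor((20 + 16)/10) = 3.
  m_9 = 10*3 - 16 = 14, d_9 = (426 - 14^2)/10 = 230/10 = 23, a_9 = floor((20 + 14)/23) = 1.
  m_10 = 23*1 - 14 = 9, d_10 = (426 - 9^2)/23 = 345/23 = 15, a_10 = floor((20 + 9)/15) = 1.
  m_11 = 15*1 - 9 = 6, d_11 = (426 - 6^2)/15 = 390/15 = 26, a_11 = floor((20 + 6)/26) = 1.
  m_12 = 26*1 - 6 = 20, d_12 = (426 - 20^2)/26 = 26/26 = 1, a_12 = floor((20 + 20)/1) = 40.
  m_13 = 1*40 - 20 = 20, d_13 = (426 - 20^2)/1 = 26/1 = 26: (m_13, d_13) = (m_1, d_1) = (20, 26), so from here the quotients repeat a_1, ..., a_12; the period length is 12.
Hence the expansion of sqrt(426) is a_0 = 20 followed by the repeating block 1, 1, 1, 3, 2, 6, 2, 3, 1, 1, 1, 40 (period 12).

[20; (1, 1, 1, 3, 2, 6, 2, 3, 1, 1, 1, 40)]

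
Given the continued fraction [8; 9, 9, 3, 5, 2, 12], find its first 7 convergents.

8/1, 73/9, 665/82, 2068/255, 11005/1357, 24078/2969, 299941/36985

Using the convergent recurrence p_i = a_i*p_{i-1} + p_{i-2}, q_i = a_i*q_{i-1} + q_{i-2} with p_{-2}=0, p_{-1}=1, q_{-2}=1, q_{-1}=0:
  i=0: a_0=8, p_0 = 8*1 + 0 = 8, q_0 = 8*0 + 1 = 1.
  i=1: a_1=9, p_1 = 9*8 + 1 = 73, q_1 = 9*1 + 0 = 9.
  i=2: a_2=9, p_2 = 9*73 + 8 = 665, q_2 = 9*9 + 1 = 82.
  i=3: a_3=3, p_3 = 3*665 + 73 = 2068, q_3 = 3*82 + 9 = 255.
  i=4: a_4=5, p_4 = 5*2068 + 665 = 11005, q_4 = 5*255 + 82 = 1357.
  i=5: a_5=2, p_5 = 2*11005 + 2068 = 24078, q_5 = 2*1357 + 255 = 2969.
  i=6: a_6=12, p_6 = 12*24078 + 11005 = 299941, q_6 = 12*2969 + 1357 = 36985.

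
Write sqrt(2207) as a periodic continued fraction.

Write x_i = (sqrt(2207) + m_i)/d_i with (m_0, d_0) = (0, 1). a_0 = floor(sqrt(2207)) = 46, since 46^2 = 2116 <= 2207 < 2209 = 47^2.
Iterate m_{i+1} = d_i*a_i - m_i, d_{i+1} = (2207 - m_{i+1}^2)/d_i, a_{i+1} = floor((a_0 + m_{i+1})/d_{i+1}):
  m_1 = 1*46 - 0 = 46, d_1 = (2207 - 46^2)/1 = 91/1 = 91, a_1 = floor((46 + 46)/91) = 1.
  m_2 = 91*1 - 46 = 45, d_2 = (2207 - 45^2)/91 = 182/91 = 2, a_2 = floor((46 + 45)/2) = 45.
  m_3 = 2*45 - 45 = 45, d_3 = (2207 - 45^2)/2 = 182/2 = 91, a_3 = floor((46 + 45)/91) = 1.
  m_4 = 91*1 - 45 = 46, d_4 = (2207 - 46^2)/91 = 91/91 = 1, a_4 = floor((46 + 46)/1) = 92.
  m_5 = 1*92 - 46 = 46, d_5 = (2207 - 46^2)/1 = 91/1 = 91: (m_5, d_5) = (m_1, d_1) = (46, 91), so from here the quotients repeat a_1, ..., a_4; the period length is 4.
Hence the expansion of sqrt(2207) is a_0 = 46 followed by the repeating block 1, 45, 1, 92 (period 4).

[46; (1, 45, 1, 92)]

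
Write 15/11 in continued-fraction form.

[1; 2, 1, 3]

Run the Euclidean algorithm on 15 and 11; the successive quotients are the partial quotients a_0, a_1, ... (each step inverts the fractional part left over by the previous one):
  15 = 1*11 + 4, so a_0 = 1.
  11 = 2*4 + 3, so a_1 = 2.
  4 = 1*3 + 1, so a_2 = 1.
  3 = 3*1 + 0, so a_3 = 3.
The remainder reaches 0 after 4 divisions, so the expansion has 4 partial quotients, read off in order.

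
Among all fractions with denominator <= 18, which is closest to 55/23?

43/18

Expand x = 55/23 as a continued fraction with the Euclidean algorithm:
  55 = 2*23 + 9, so a_0 = 2.
  23 = 2*9 + 5, so a_1 = 2.
  9 = 1*5 + 4, so a_2 = 1.
  5 = 1*4 + 1, so a_3 = 1.
  4 = 4*1 + 0, so a_4 = 4.
so x = [2; 2, 1, 1, 4].
Convergents (p_i = a_i*p_{i-1} + p_{i-2}, q_i = a_i*q_{i-1} + q_{i-2} with p_{-2}=0, p_{-1}=1, q_{-2}=1, q_{-1}=0), until the denominator exceeds 18:
  i=0: a_0=2, p_0 = 2*1 + 0 = 2, q_0 = 2*0 + 1 = 1.
  i=1: a_1=2, p_1 = 2*2 + 1 = 5, q_1 = 2*1 + 0 = 2.
  i=2: a_2=1, p_2 = 1*5 + 2 = 7, q_2 = 1*2 + 1 = 3.
  i=3: a_3=1, p_3 = 1*7 + 5 = 12, q_3 = 1*3 + 2 = 5.
  i=4: a_4=4, p_4 = 4*12 + 7 = 55, q_4 = 4*5 + 3 = 23.
q_4 = 23 > 18, so the last convergent with denominator <= 18 is p_3/q_3 = 12/5.
The closest fraction with denominator <= 18 is either p_3/q_3 or the intermediate fraction (k*p_3 + p_2)/(k*q_3 + q_2) with the largest k >= 1 whose denominator stays <= 18; these approach x as k grows, and every other convergent or intermediate fraction in range is farther away.
Largest k: floor((18 - q_2)/q_3) = floor((18 - 3)/5) = 3.
That gives (3*12 + 7)/(3*5 + 3) = 43/18.
Compare the errors: |x - 12/5| = |55*5 - 12*23|/(23*5) = 1/115, and |x - 43/18| = |55*18 - 43*23|/(23*18) = 1/414.
Cross-multiplying, 1*115 = 115 < 414 = 1*414, so 1/414 is smaller: the intermediate fraction 43/18 is closer to x than 12/5.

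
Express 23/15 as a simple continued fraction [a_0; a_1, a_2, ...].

[1; 1, 1, 7]

Run the Euclidean algorithm on 23 and 15; the successive quotients are the partial quotients a_0, a_1, ... (each step inverts the fractional part left over by the previous one):
  23 = 1*15 + 8, so a_0 = 1.
  15 = 1*8 + 7, so a_1 = 1.
  8 = 1*7 + 1, so a_2 = 1.
  7 = 7*1 + 0, so a_3 = 7.
The remainder reaches 0 after 4 divisions, so the expansion has 4 partial quotients, read off in order.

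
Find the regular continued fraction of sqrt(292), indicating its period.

[17; (11, 2, 1, 3, 8, 3, 1, 2, 11, 34)]

Write x_i = (sqrt(292) + m_i)/d_i with (m_0, d_0) = (0, 1). a_0 = floor(sqrt(292)) = 17, since 17^2 = 289 <= 292 < 324 = 18^2.
Iterate m_{i+1} = d_i*a_i - m_i, d_{i+1} = (292 - m_{i+1}^2)/d_i, a_{i+1} = floor((a_0 + m_{i+1})/d_{i+1}):
  m_1 = 1*17 - 0 = 17, d_1 = (292 - 17^2)/1 = 3/1 = 3, a_1 = floor((17 + 17)/3) = 11.
  m_2 = 3*11 - 17 = 16, d_2 = (292 - 16^2)/3 = 36/3 = 12, a_2 = floor((17 + 16)/12) = 2.
  m_3 = 12*2 - 16 = 8, d_3 = (292 - 8^2)/12 = 228/12 = 19, a_3 = floor((17 + 8)/19) = 1.
  m_4 = 19*1 - 8 = 11, d_4 = (292 - 11^2)/19 = 171/19 = 9, a_4 = floor((17 + 11)/9) = 3.
  m_5 = 9*3 - 11 = 16, d_5 = (292 - 16^2)/9 = 36/9 = 4, a_5 = floor((17 + 16)/4) = 8.
  m_6 = 4*8 - 16 = 16, d_6 = (292 - 16^2)/4 = 36/4 = 9, a_6 = floor((17 + 16)/9) = 3.
  m_7 = 9*3 - 16 = 11, d_7 = (292 - 11^2)/9 = 171/9 = 19, a_7 = floor((17 + 11)/19) = 1.
  m_8 = 19*1 - 11 = 8, d_8 = (292 - 8^2)/19 = 228/19 = 12, a_8 = floor((17 + 8)/12) = 2.
  m_9 = 12*2 - 8 = 16, d_9 = (292 - 16^2)/12 = 36/12 = 3, a_9 = floor((17 + 16)/3) = 11.
  m_10 = 3*11 - 16 = 17, d_10 = (292 - 17^2)/3 = 3/3 = 1, a_10 = floor((17 + 17)/1) = 34.
  m_11 = 1*34 - 17 = 17, d_11 = (292 - 17^2)/1 = 3/1 = 3: (m_11, d_11) = (m_1, d_1) = (17, 3), so from here the quotients repeat a_1, ..., a_10; the period length is 10.
Hence the expansion of sqrt(292) is a_0 = 17 followed by the repeating block 11, 2, 1, 3, 8, 3, 1, 2, 11, 34 (period 10).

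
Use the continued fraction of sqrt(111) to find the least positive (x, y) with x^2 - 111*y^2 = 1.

(x, y) = (295, 28)

First expand sqrt(111) as a continued fraction. With x_i = (sqrt(111) + m_i)/d_i and (m_0, d_0) = (0, 1): a_0 = floor(sqrt(111)) = 10, since 10^2 = 100 <= 111 < 121 = 11^2.
Iterate m_{i+1} = d_i*a_i - m_i, d_{i+1} = (111 - m_{i+1}^2)/d_i, a_{i+1} = floor((a_0 + m_{i+1})/d_{i+1}):
  m_1 = 1*10 - 0 = 10, d_1 = (111 - 10^2)/1 = 11/1 = 11, a_1 = floor((10 + 10)/11) = 1.
  m_2 = 11*1 - 10 = 1, d_2 = (111 - 1^2)/11 = 110/11 = 10, a_2 = floor((10 + 1)/10) = 1.
  m_3 = 10*1 - 1 = 9, d_3 = (111 - 9^2)/10 = 30/10 = 3, a_3 = floor((10 + 9)/3) = 6.
  m_4 = 3*6 - 9 = 9, d_4 = (111 - 9^2)/3 = 30/3 = 10, a_4 = floor((10 + 9)/10) = 1.
  m_5 = 10*1 - 9 = 1, d_5 = (111 - 1^2)/10 = 110/10 = 11, a_5 = floor((10 + 1)/11) = 1.
  m_6 = 11*1 - 1 = 10, d_6 = (111 - 10^2)/11 = 11/11 = 1, a_6 = floor((10 + 10)/1) = 20.
  m_7 = 1*20 - 10 = 10, d_7 = (111 - 10^2)/1 = 11/1 = 11: (m_7, d_7) = (m_1, d_1) = (10, 11), so from here the quotients repeat a_1, ..., a_6; the period length is 6.
So sqrt(111) = [10; (1, 1, 6, 1, 1, 20)] with period length k = 6.
k is even, so the fundamental solution of x^2 - 111y^2 = 1 is (p_{k-1}, q_{k-1}) = (p_5, q_5); compute convergents through index 5.
Convergents (p_i = a_i*p_{i-1} + p_{i-2}, q_i = a_i*q_{i-1} + q_{i-2} with p_{-2}=0, p_{-1}=1, q_{-2}=1, q_{-1}=0):
  i=0: a_0=10, p_0 = 10*1 + 0 = 10, q_0 = 10*0 + 1 = 1.
  i=1: a_1=1, p_1 = 1*10 + 1 = 11, q_1 = 1*1 + 0 = 1.
  i=2: a_2=1, p_2 = 1*11 + 10 = 21, q_2 = 1*1 + 1 = 2.
  i=3: a_3=6, p_3 = 6*21 + 11 = 137, q_3 = 6*2 + 1 = 13.
  i=4: a_4=1, p_4 = 1*137 + 21 = 158, q_4 = 1*13 + 2 = 15.
  i=5: a_5=1, p_5 = 1*158 + 137 = 295, q_5 = 1*15 + 13 = 28.
Check: 295^2 - 111*28^2 = 87025 - 87024 = 1, so (x, y) = (295, 28) solves the equation, and by the theorem it is the least positive solution.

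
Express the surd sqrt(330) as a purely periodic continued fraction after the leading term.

[18; (6, 36)]

Write x_i = (sqrt(330) + m_i)/d_i with (m_0, d_0) = (0, 1). a_0 = floor(sqrt(330)) = 18, since 18^2 = 324 <= 330 < 361 = 19^2.
Iterate m_{i+1} = d_i*a_i - m_i, d_{i+1} = (330 - m_{i+1}^2)/d_i, a_{i+1} = floor((a_0 + m_{i+1})/d_{i+1}):
  m_1 = 1*18 - 0 = 18, d_1 = (330 - 18^2)/1 = 6/1 = 6, a_1 = floor((18 + 18)/6) = 6.
  m_2 = 6*6 - 18 = 18, d_2 = (330 - 18^2)/6 = 6/6 = 1, a_2 = floor((18 + 18)/1) = 36.
  m_3 = 1*36 - 18 = 18, d_3 = (330 - 18^2)/1 = 6/1 = 6: (m_3, d_3) = (m_1, d_1) = (18, 6), so from here the quotients repeat a_1, a_2; the period length is 2.
Hence the expansion of sqrt(330) is a_0 = 18 followed by the repeating block 6, 36 (period 2).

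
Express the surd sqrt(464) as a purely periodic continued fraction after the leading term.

Write x_i = (sqrt(464) + m_i)/d_i with (m_0, d_0) = (0, 1). a_0 = floor(sqrt(464)) = 21, since 21^2 = 441 <= 464 < 484 = 22^2.
Iterate m_{i+1} = d_i*a_i - m_i, d_{i+1} = (464 - m_{i+1}^2)/d_i, a_{i+1} = floor((a_0 + m_{i+1})/d_{i+1}):
  m_1 = 1*21 - 0 = 21, d_1 = (464 - 21^2)/1 = 23/1 = 23, a_1 = floor((21 + 21)/23) = 1.
  m_2 = 23*1 - 21 = 2, d_2 = (464 - 2^2)/23 = 460/23 = 20, a_2 = floor((21 + 2)/20) = 1.
  m_3 = 20*1 - 2 = 18, d_3 = (464 - 18^2)/20 = 140/20 = 7, a_3 = floor((21 + 18)/7) = 5.
  m_4 = 7*5 - 18 = 17, d_4 = (464 - 17^2)/7 = 175/7 = 25, a_4 = floor((21 + 17)/25) = 1.
  m_5 = 25*1 - 17 = 8, d_5 = (464 - 8^2)/25 = 400/25 = 16, a_5 = floor((21 + 8)/16) = 1.
  m_6 = 16*1 - 8 = 8, d_6 = (464 - 8^2)/16 = 400/16 = 25, a_6 = floor((21 + 8)/25) = 1.
  m_7 = 25*1 - 8 = 17, d_7 = (464 - 17^2)/25 = 175/25 = 7, a_7 = floor((21 + 17)/7) = 5.
  m_8 = 7*5 - 17 = 18, d_8 = (464 - 18^2)/7 = 140/7 = 20, a_8 = floor((21 + 18)/20) = 1.
  m_9 = 20*1 - 18 = 2, d_9 = (464 - 2^2)/20 = 460/20 = 23, a_9 = floor((21 + 2)/23) = 1.
  m_10 = 23*1 - 2 = 21, d_10 = (464 - 21^2)/23 = 23/23 = 1, a_10 = floor((21 + 21)/1) = 42.
  m_11 = 1*42 - 21 = 21, d_11 = (464 - 21^2)/1 = 23/1 = 23: (m_11, d_11) = (m_1, d_1) = (21, 23), so from here the quotients repeat a_1, ..., a_10; the period length is 10.
Hence the expansion of sqrt(464) is a_0 = 21 followed by the repeating block 1, 1, 5, 1, 1, 1, 5, 1, 1, 42 (period 10).

[21; (1, 1, 5, 1, 1, 1, 5, 1, 1, 42)]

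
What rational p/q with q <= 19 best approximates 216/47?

23/5

Expand x = 216/47 as a continued fraction with the Euclidean algorithm:
  216 = 4*47 + 28, so a_0 = 4.
  47 = 1*28 + 19, so a_1 = 1.
  28 = 1*19 + 9, so a_2 = 1.
  19 = 2*9 + 1, so a_3 = 2.
  9 = 9*1 + 0, so a_4 = 9.
so x = [4; 1, 1, 2, 9].
Convergents (p_i = a_i*p_{i-1} + p_{i-2}, q_i = a_i*q_{i-1} + q_{i-2} with p_{-2}=0, p_{-1}=1, q_{-2}=1, q_{-1}=0), until the denominator exceeds 19:
  i=0: a_0=4, p_0 = 4*1 + 0 = 4, q_0 = 4*0 + 1 = 1.
  i=1: a_1=1, p_1 = 1*4 + 1 = 5, q_1 = 1*1 + 0 = 1.
  i=2: a_2=1, p_2 = 1*5 + 4 = 9, q_2 = 1*1 + 1 = 2.
  i=3: a_3=2, p_3 = 2*9 + 5 = 23, q_3 = 2*2 + 1 = 5.
  i=4: a_4=9, p_4 = 9*23 + 9 = 216, q_4 = 9*5 + 2 = 47.
q_4 = 47 > 19, so the last convergent with denominator <= 19 is p_3/q_3 = 23/5.
The closest fraction with denominator <= 19 is either p_3/q_3 or the intermediate fraction (k*p_3 + p_2)/(k*q_3 + q_2) with the largest k >= 1 whose denominator stays <= 19; these approach x as k grows, and every other convergent or intermediate fraction in range is farther away.
Largest k: floor((19 - q_2)/q_3) = floor((19 - 2)/5) = 3.
That gives (3*23 + 9)/(3*5 + 2) = 78/17.
Compare the errors: |x - 23/5| = |216*5 - 23*47|/(47*5) = 1/235, and |x - 78/17| = |216*17 - 78*47|/(47*17) = 6/799.
Cross-multiplying, 1*799 = 799 < 1410 = 6*235, so 1/235 is smaller: the convergent 23/5 is closer to x than 78/17.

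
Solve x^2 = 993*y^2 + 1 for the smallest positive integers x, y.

(x, y) = (2647, 84)

First expand sqrt(993) as a continued fraction. With x_i = (sqrt(993) + m_i)/d_i and (m_0, d_0) = (0, 1): a_0 = floor(sqrt(993)) = 31, since 31^2 = 961 <= 993 < 1024 = 32^2.
Iterate m_{i+1} = d_i*a_i - m_i, d_{i+1} = (993 - m_{i+1}^2)/d_i, a_{i+1} = floor((a_0 + m_{i+1})/d_{i+1}):
  m_1 = 1*31 - 0 = 31, d_1 = (993 - 31^2)/1 = 32/1 = 32, a_1 = floor((31 + 31)/32) = 1.
  m_2 = 32*1 - 31 = 1, d_2 = (993 - 1^2)/32 = 992/32 = 31, a_2 = floor((31 + 1)/31) = 1.
  m_3 = 31*1 - 1 = 30, d_3 = (993 - 30^2)/31 = 93/31 = 3, a_3 = floor((31 + 30)/3) = 20.
  m_4 = 3*20 - 30 = 30, d_4 = (993 - 30^2)/3 = 93/3 = 31, a_4 = floor((31 + 30)/31) = 1.
  m_5 = 31*1 - 30 = 1, d_5 = (993 - 1^2)/31 = 992/31 = 32, a_5 = floor((31 + 1)/32) = 1.
  m_6 = 32*1 - 1 = 31, d_6 = (993 - 31^2)/32 = 32/32 = 1, a_6 = floor((31 + 31)/1) = 62.
  m_7 = 1*62 - 31 = 31, d_7 = (993 - 31^2)/1 = 32/1 = 32: (m_7, d_7) = (m_1, d_1) = (31, 32), so from here the quotients repeat a_1, ..., a_6; the period length is 6.
So sqrt(993) = [31; (1, 1, 20, 1, 1, 62)] with period length k = 6.
k is even, so the fundamental solution of x^2 - 993y^2 = 1 is (p_{k-1}, q_{k-1}) = (p_5, q_5); compute convergents through index 5.
Convergents (p_i = a_i*p_{i-1} + p_{i-2}, q_i = a_i*q_{i-1} + q_{i-2} with p_{-2}=0, p_{-1}=1, q_{-2}=1, q_{-1}=0):
  i=0: a_0=31, p_0 = 31*1 + 0 = 31, q_0 = 31*0 + 1 = 1.
  i=1: a_1=1, p_1 = 1*31 + 1 = 32, q_1 = 1*1 + 0 = 1.
  i=2: a_2=1, p_2 = 1*32 + 31 = 63, q_2 = 1*1 + 1 = 2.
  i=3: a_3=20, p_3 = 20*63 + 32 = 1292, q_3 = 20*2 + 1 = 41.
  i=4: a_4=1, p_4 = 1*1292 + 63 = 1355, q_4 = 1*41 + 2 = 43.
  i=5: a_5=1, p_5 = 1*1355 + 1292 = 2647, q_5 = 1*43 + 41 = 84.
Check: 2647^2 - 993*84^2 = 7006609 - 7006608 = 1, so (x, y) = (2647, 84) solves the equation, and by the theorem it is the least positive solution.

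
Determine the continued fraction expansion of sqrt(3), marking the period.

[1; (1, 2)]

Write x_i = (sqrt(3) + m_i)/d_i with (m_0, d_0) = (0, 1). a_0 = floor(sqrt(3)) = 1, since 1^2 = 1 <= 3 < 4 = 2^2.
Iterate m_{i+1} = d_i*a_i - m_i, d_{i+1} = (3 - m_{i+1}^2)/d_i, a_{i+1} = floor((a_0 + m_{i+1})/d_{i+1}):
  m_1 = 1*1 - 0 = 1, d_1 = (3 - 1^2)/1 = 2/1 = 2, a_1 = floor((1 + 1)/2) = 1.
  m_2 = 2*1 - 1 = 1, d_2 = (3 - 1^2)/2 = 2/2 = 1, a_2 = floor((1 + 1)/1) = 2.
  m_3 = 1*2 - 1 = 1, d_3 = (3 - 1^2)/1 = 2/1 = 2: (m_3, d_3) = (m_1, d_1) = (1, 2), so from here the quotients repeat a_1, a_2; the period length is 2.
Hence the expansion of sqrt(3) is a_0 = 1 followed by the repeating block 1, 2 (period 2).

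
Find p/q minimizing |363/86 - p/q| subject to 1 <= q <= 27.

Expand x = 363/86 as a continued fraction with the Euclidean algorithm:
  363 = 4*86 + 19, so a_0 = 4.
  86 = 4*19 + 10, so a_1 = 4.
  19 = 1*10 + 9, so a_2 = 1.
  10 = 1*9 + 1, so a_3 = 1.
  9 = 9*1 + 0, so a_4 = 9.
so x = [4; 4, 1, 1, 9].
Convergents (p_i = a_i*p_{i-1} + p_{i-2}, q_i = a_i*q_{i-1} + q_{i-2} with p_{-2}=0, p_{-1}=1, q_{-2}=1, q_{-1}=0), until the denominator exceeds 27:
  i=0: a_0=4, p_0 = 4*1 + 0 = 4, q_0 = 4*0 + 1 = 1.
  i=1: a_1=4, p_1 = 4*4 + 1 = 17, q_1 = 4*1 + 0 = 4.
  i=2: a_2=1, p_2 = 1*17 + 4 = 21, q_2 = 1*4 + 1 = 5.
  i=3: a_3=1, p_3 = 1*21 + 17 = 38, q_3 = 1*5 + 4 = 9.
  i=4: a_4=9, p_4 = 9*38 + 21 = 363, q_4 = 9*9 + 5 = 86.
q_4 = 86 > 27, so the last convergent with denominator <= 27 is p_3/q_3 = 38/9.
The closest fraction with denominator <= 27 is either p_3/q_3 or the intermediate fraction (k*p_3 + p_2)/(k*q_3 + q_2) with the largest k >= 1 whose denominator stays <= 27; these approach x as k grows, and every other convergent or intermediate fraction in range is farther away.
Largest k: floor((27 - q_2)/q_3) = floor((27 - 5)/9) = 2.
That gives (2*38 + 21)/(2*9 + 5) = 97/23.
Compare the errors: |x - 38/9| = |363*9 - 38*86|/(86*9) = 1/774, and |x - 97/23| = |363*23 - 97*86|/(86*23) = 7/1978.
Cross-multiplying, 1*1978 = 1978 < 5418 = 7*774, so 1/774 is smaller: the convergent 38/9 is closer to x than 97/23.

38/9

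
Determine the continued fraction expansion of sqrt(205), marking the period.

Write x_i = (sqrt(205) + m_i)/d_i with (m_0, d_0) = (0, 1). a_0 = floor(sqrt(205)) = 14, since 14^2 = 196 <= 205 < 225 = 15^2.
Iterate m_{i+1} = d_i*a_i - m_i, d_{i+1} = (205 - m_{i+1}^2)/d_i, a_{i+1} = floor((a_0 + m_{i+1})/d_{i+1}):
  m_1 = 1*14 - 0 = 14, d_1 = (205 - 14^2)/1 = 9/1 = 9, a_1 = floor((14 + 14)/9) = 3.
  m_2 = 9*3 - 14 = 13, d_2 = (205 - 13^2)/9 = 36/9 = 4, a_2 = floor((14 + 13)/4) = 6.
  m_3 = 4*6 - 13 = 11, d_3 = (205 - 11^2)/4 = 84/4 = 21, a_3 = floor((14 + 11)/21) = 1.
  m_4 = 21*1 - 11 = 10, d_4 = (205 - 10^2)/21 = 105/21 = 5, a_4 = floor((14 + 10)/5) = 4.
  m_5 = 5*4 - 10 = 10, d_5 = (205 - 10^2)/5 = 105/5 = 21, a_5 = floor((14 + 10)/21) = 1.
  m_6 = 21*1 - 10 = 11, d_6 = (205 - 11^2)/21 = 84/21 = 4, a_6 = floor((14 + 11)/4) = 6.
  m_7 = 4*6 - 11 = 13, d_7 = (205 - 13^2)/4 = 36/4 = 9, a_7 = floor((14 + 13)/9) = 3.
  m_8 = 9*3 - 13 = 14, d_8 = (205 - 14^2)/9 = 9/9 = 1, a_8 = floor((14 + 14)/1) = 28.
  m_9 = 1*28 - 14 = 14, d_9 = (205 - 14^2)/1 = 9/1 = 9: (m_9, d_9) = (m_1, d_1) = (14, 9), so from here the quotients repeat a_1, ..., a_8; the period length is 8.
Hence the expansion of sqrt(205) is a_0 = 14 followed by the repeating block 3, 6, 1, 4, 1, 6, 3, 28 (period 8).

[14; (3, 6, 1, 4, 1, 6, 3, 28)]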